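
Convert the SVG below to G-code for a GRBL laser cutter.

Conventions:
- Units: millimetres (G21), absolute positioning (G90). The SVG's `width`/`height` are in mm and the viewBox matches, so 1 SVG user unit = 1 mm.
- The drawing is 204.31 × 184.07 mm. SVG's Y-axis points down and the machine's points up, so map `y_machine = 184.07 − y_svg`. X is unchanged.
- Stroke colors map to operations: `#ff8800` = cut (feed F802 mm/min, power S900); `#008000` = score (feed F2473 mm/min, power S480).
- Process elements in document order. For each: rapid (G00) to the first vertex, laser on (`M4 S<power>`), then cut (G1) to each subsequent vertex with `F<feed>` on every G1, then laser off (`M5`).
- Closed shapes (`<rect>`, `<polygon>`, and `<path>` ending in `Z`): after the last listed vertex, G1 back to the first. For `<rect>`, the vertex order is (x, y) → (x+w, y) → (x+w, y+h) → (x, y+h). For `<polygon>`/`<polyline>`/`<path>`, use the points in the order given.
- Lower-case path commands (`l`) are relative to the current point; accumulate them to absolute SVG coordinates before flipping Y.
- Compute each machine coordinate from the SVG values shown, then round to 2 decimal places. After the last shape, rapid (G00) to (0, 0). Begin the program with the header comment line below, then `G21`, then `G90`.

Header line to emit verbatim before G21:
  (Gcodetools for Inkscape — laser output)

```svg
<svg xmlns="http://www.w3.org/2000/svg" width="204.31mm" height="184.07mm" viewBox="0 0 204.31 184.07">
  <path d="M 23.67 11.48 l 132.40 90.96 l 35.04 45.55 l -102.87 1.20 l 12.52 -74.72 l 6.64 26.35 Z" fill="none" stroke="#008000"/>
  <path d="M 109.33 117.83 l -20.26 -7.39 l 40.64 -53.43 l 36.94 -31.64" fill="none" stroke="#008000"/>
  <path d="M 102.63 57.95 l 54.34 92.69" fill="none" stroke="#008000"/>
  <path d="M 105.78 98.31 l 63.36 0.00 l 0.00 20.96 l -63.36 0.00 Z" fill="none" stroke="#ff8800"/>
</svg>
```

1 u = 1 mm; y_m = 184.07 − y.

[1] `<path>` closed polygon, #008000→score S480 F2473: (23.67,172.59) → (156.07,81.63) → (191.11,36.08) → (88.24,34.88) → (100.76,109.60) → (107.40,83.25) → (23.67,172.59) (closed)

[2] `<path>` open polyline, #008000→score S480 F2473: (109.33,66.24) → (89.07,73.63) → (129.71,127.06) → (166.65,158.70)

[3] `<path>` line segment, #008000→score S480 F2473: (102.63,126.12) → (156.97,33.43)

[4] `<path>` rectangle, #ff8800→cut S900 F802: (105.78,85.76) → (169.14,85.76) → (169.14,64.80) → (105.78,64.80) → (105.78,85.76) (closed)

(Gcodetools for Inkscape — laser output)
G21
G90
G00 X23.67 Y172.59
M4 S480
G1 X156.07 Y81.63 F2473
G1 X191.11 Y36.08 F2473
G1 X88.24 Y34.88 F2473
G1 X100.76 Y109.60 F2473
G1 X107.40 Y83.25 F2473
G1 X23.67 Y172.59 F2473
M5
G00 X109.33 Y66.24
M4 S480
G1 X89.07 Y73.63 F2473
G1 X129.71 Y127.06 F2473
G1 X166.65 Y158.70 F2473
M5
G00 X102.63 Y126.12
M4 S480
G1 X156.97 Y33.43 F2473
M5
G00 X105.78 Y85.76
M4 S900
G1 X169.14 Y85.76 F802
G1 X169.14 Y64.80 F802
G1 X105.78 Y64.80 F802
G1 X105.78 Y85.76 F802
M5
G00 X0.00 Y0.00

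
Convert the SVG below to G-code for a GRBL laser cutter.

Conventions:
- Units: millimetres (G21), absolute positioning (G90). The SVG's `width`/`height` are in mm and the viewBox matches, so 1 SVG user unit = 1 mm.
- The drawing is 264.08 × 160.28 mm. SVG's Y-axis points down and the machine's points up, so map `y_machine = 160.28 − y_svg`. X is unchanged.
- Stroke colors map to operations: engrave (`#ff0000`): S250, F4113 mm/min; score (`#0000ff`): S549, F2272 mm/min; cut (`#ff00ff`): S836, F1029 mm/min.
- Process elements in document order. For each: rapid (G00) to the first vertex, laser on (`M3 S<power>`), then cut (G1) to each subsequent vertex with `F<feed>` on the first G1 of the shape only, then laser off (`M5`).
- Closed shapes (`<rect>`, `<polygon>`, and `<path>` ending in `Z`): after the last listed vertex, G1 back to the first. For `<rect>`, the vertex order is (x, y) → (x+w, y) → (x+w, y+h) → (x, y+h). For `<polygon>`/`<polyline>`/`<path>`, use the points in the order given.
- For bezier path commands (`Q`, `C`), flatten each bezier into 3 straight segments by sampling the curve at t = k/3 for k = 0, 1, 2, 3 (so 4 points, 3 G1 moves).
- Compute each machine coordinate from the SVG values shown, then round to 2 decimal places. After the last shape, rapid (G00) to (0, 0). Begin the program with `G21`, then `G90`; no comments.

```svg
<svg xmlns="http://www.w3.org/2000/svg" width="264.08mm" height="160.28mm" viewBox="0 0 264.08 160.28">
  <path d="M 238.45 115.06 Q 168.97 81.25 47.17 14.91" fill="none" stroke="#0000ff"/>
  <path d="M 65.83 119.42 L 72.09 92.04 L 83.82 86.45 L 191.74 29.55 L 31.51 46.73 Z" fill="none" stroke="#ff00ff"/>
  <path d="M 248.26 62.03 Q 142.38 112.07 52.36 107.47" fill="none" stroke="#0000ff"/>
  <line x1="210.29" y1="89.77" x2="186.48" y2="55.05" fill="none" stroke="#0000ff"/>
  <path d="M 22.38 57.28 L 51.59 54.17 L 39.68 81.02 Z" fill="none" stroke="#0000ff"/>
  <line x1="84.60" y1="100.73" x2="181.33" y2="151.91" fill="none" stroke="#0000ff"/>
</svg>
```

G21
G90
G00 X238.45 Y45.22
M3 S549
G1 X186.32 Y71.37 F2272
G1 X122.56 Y104.76
G1 X47.17 Y145.37
M5
G00 X65.83 Y40.86
M3 S836
G1 X72.09 Y68.24 F1029
G1 X83.82 Y73.83
G1 X191.74 Y130.73
G1 X31.51 Y113.55
G1 X65.83 Y40.86
M5
G00 X248.26 Y98.25
M3 S549
G1 X179.44 Y70.96 F2272
G1 X114.14 Y55.81
G1 X52.36 Y52.81
M5
G00 X210.29 Y70.51
M3 S549
G1 X186.48 Y105.23 F2272
M5
G00 X22.38 Y103.00
M3 S549
G1 X51.59 Y106.11 F2272
G1 X39.68 Y79.26
G1 X22.38 Y103.00
M5
G00 X84.60 Y59.55
M3 S549
G1 X181.33 Y8.37 F2272
M5
G00 X0.00 Y0.00

Since the viewBox matches the mm dimensions, user units are millimetres directly. The only transform is the Y-flip y_m = 160.28 − y_svg.

Shape 1 is a quadratic bezier drawn with `<path>`. Its stroke #0000ff means score at S549, F2272. After flipping Y the toolpath is (238.45,45.22) → (186.32,71.37) → (122.56,104.76) → (47.17,145.37).

Shape 2 is a closed polygon drawn with `<path>`. Its stroke #ff00ff means cut at S836, F1029. After flipping Y the toolpath is (65.83,40.86) → (72.09,68.24) → (83.82,73.83) → (191.74,130.73) → (31.51,113.55) → (65.83,40.86), returning to the start.

Shape 3 is a quadratic bezier drawn with `<path>`. Its stroke #0000ff means score at S549, F2272. After flipping Y the toolpath is (248.26,98.25) → (179.44,70.96) → (114.14,55.81) → (52.36,52.81).

Shape 4 is a line segment drawn with `<line>`. Its stroke #0000ff means score at S549, F2272. After flipping Y the toolpath is (210.29,70.51) → (186.48,105.23).

Shape 5 is a regular polygon drawn with `<path>`. Its stroke #0000ff means score at S549, F2272. After flipping Y the toolpath is (22.38,103.00) → (51.59,106.11) → (39.68,79.26) → (22.38,103.00), returning to the start.

Shape 6 is a line segment drawn with `<line>`. Its stroke #0000ff means score at S549, F2272. After flipping Y the toolpath is (84.60,59.55) → (181.33,8.37).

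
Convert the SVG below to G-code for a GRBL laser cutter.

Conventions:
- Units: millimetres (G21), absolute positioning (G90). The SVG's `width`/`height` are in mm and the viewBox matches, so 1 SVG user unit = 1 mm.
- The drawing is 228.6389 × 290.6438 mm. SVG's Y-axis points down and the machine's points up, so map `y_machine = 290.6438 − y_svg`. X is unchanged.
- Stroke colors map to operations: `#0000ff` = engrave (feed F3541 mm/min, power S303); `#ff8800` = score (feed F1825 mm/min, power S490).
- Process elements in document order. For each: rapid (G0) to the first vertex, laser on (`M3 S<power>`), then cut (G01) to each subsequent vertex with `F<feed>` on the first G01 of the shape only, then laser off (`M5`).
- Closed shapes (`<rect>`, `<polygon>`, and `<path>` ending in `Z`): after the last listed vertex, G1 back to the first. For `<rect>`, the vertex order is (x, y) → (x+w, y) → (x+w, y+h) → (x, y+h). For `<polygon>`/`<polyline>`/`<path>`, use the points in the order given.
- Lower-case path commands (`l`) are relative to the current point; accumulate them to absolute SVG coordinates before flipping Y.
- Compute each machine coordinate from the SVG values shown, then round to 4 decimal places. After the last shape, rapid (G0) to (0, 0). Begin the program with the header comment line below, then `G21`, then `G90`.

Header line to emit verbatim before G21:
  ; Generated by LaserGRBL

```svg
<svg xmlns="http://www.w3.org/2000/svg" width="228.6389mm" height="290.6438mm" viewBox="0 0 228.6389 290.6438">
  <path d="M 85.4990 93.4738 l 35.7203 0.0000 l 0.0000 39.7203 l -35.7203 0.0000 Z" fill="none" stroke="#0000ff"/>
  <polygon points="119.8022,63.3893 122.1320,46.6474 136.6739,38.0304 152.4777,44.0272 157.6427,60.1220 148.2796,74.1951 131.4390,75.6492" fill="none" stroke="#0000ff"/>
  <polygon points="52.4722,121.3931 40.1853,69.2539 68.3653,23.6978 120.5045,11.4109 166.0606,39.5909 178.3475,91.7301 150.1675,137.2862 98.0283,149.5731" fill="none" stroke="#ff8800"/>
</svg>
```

viewBox `0 0 228.6389 290.6438` with mm width/height → 1 unit = 1 mm. Flip: y_m = 290.6438 − y_svg.

**Shape 1** — `<path>` rectangle, stroke `#0000ff` → engrave (S303, F3541). Machine vertices: (85.4990,197.1700) → (121.2193,197.1700) → (121.2193,157.4497) → (85.4990,157.4497) → (85.4990,197.1700). Closed: final G1 returns to the first vertex.

**Shape 2** — `<polygon>` regular polygon, stroke `#0000ff` → engrave (S303, F3541). Machine vertices: (119.8022,227.2545) → (122.1320,243.9964) → (136.6739,252.6134) → (152.4777,246.6166) → (157.6427,230.5218) → (148.2796,216.4487) → (131.4390,214.9946) → (119.8022,227.2545). Closed: final G1 returns to the first vertex.

**Shape 3** — `<polygon>` regular polygon, stroke `#ff8800` → score (S490, F1825). Machine vertices: (52.4722,169.2507) → (40.1853,221.3899) → (68.3653,266.9460) → (120.5045,279.2329) → (166.0606,251.0529) → (178.3475,198.9137) → (150.1675,153.3576) → (98.0283,141.0707) → (52.4722,169.2507). Closed: final G1 returns to the first vertex.

; Generated by LaserGRBL
G21
G90
G0 X85.4990 Y197.1700
M3 S303
G01 X121.2193 Y197.1700 F3541
G01 X121.2193 Y157.4497
G01 X85.4990 Y157.4497
G01 X85.4990 Y197.1700
M5
G0 X119.8022 Y227.2545
M3 S303
G01 X122.1320 Y243.9964 F3541
G01 X136.6739 Y252.6134
G01 X152.4777 Y246.6166
G01 X157.6427 Y230.5218
G01 X148.2796 Y216.4487
G01 X131.4390 Y214.9946
G01 X119.8022 Y227.2545
M5
G0 X52.4722 Y169.2507
M3 S490
G01 X40.1853 Y221.3899 F1825
G01 X68.3653 Y266.9460
G01 X120.5045 Y279.2329
G01 X166.0606 Y251.0529
G01 X178.3475 Y198.9137
G01 X150.1675 Y153.3576
G01 X98.0283 Y141.0707
G01 X52.4722 Y169.2507
M5
G0 X0.0000 Y0.0000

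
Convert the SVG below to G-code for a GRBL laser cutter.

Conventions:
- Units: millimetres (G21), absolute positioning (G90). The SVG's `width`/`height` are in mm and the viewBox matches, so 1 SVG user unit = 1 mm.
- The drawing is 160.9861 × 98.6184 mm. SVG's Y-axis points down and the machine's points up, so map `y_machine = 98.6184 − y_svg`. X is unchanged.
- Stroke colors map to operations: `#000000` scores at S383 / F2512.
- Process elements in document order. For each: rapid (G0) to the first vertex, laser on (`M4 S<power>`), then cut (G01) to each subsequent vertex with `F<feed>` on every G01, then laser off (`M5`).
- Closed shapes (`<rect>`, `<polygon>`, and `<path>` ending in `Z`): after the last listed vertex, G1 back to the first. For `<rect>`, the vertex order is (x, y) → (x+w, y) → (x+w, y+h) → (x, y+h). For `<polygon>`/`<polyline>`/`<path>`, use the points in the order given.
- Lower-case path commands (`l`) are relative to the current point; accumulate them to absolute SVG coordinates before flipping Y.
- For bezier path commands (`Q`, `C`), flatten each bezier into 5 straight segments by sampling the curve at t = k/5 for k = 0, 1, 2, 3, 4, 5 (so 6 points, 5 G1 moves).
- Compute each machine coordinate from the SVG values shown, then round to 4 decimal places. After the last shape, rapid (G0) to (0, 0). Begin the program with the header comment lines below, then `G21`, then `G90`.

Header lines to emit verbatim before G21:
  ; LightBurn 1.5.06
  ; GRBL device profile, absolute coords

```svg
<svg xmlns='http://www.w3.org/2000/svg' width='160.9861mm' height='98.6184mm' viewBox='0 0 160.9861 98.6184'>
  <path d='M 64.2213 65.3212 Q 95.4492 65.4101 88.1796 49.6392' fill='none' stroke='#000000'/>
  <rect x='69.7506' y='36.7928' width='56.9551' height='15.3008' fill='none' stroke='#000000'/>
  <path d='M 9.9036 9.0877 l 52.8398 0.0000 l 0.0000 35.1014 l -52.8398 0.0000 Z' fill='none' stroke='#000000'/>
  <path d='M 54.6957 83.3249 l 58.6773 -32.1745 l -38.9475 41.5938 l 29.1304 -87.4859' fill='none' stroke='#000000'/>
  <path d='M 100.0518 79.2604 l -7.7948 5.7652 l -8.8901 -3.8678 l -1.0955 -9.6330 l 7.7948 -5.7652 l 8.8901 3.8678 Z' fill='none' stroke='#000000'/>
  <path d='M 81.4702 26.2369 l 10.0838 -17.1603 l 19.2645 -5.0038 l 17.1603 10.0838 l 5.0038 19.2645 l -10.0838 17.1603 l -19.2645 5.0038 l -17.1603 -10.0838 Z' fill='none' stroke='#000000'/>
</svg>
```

viewBox `0 0 160.9861 98.6184` with mm width/height → 1 unit = 1 mm. Flip: y_m = 98.6184 − y_svg.

**Shape 1** — `<path>` quadratic bezier, stroke `#000000` → score (S383, F2512). Control points (SVG): P0=(64.2213,65.3212), P1=(95.4492,65.4101), P2=(88.1796,49.6392); sampled at t=k/5. Machine vertices: (64.2213,33.2972) → (75.1726,33.8960) → (83.0440,35.7636) → (87.8357,38.9000) → (89.5475,43.3052) → (88.1796,48.9792). Open path.

**Shape 2** — `<rect>` rectangle, stroke `#000000` → score (S383, F2512). Machine vertices: (69.7506,61.8256) → (126.7057,61.8256) → (126.7057,46.5248) → (69.7506,46.5248) → (69.7506,61.8256). Closed: final G1 returns to the first vertex.

**Shape 3** — `<path>` rectangle, stroke `#000000` → score (S383, F2512). Machine vertices: (9.9036,89.5307) → (62.7434,89.5307) → (62.7434,54.4293) → (9.9036,54.4293) → (9.9036,89.5307). Closed: final G1 returns to the first vertex.

**Shape 4** — `<path>` open polyline, stroke `#000000` → score (S383, F2512). Machine vertices: (54.6957,15.2935) → (113.3730,47.4680) → (74.4255,5.8742) → (103.5559,93.3601). Open path.

**Shape 5** — `<path>` regular polygon, stroke `#000000` → score (S383, F2512). Machine vertices: (100.0518,19.3580) → (92.2570,13.5928) → (83.3669,17.4606) → (82.2714,27.0936) → (90.0662,32.8588) → (98.9563,28.9910) → (100.0518,19.3580). Closed: final G1 returns to the first vertex.

**Shape 6** — `<path>` regular polygon, stroke `#000000` → score (S383, F2512). Machine vertices: (81.4702,72.3815) → (91.5540,89.5418) → (110.8185,94.5456) → (127.9788,84.4618) → (132.9826,65.1973) → (122.8988,48.0370) → (103.6343,43.0332) → (86.4740,53.1170) → (81.4702,72.3815). Closed: final G1 returns to the first vertex.

; LightBurn 1.5.06
; GRBL device profile, absolute coords
G21
G90
G0 X64.2213 Y33.2972
M4 S383
G01 X75.1726 Y33.8960 F2512
G01 X83.0440 Y35.7636 F2512
G01 X87.8357 Y38.9000 F2512
G01 X89.5475 Y43.3052 F2512
G01 X88.1796 Y48.9792 F2512
M5
G0 X69.7506 Y61.8256
M4 S383
G01 X126.7057 Y61.8256 F2512
G01 X126.7057 Y46.5248 F2512
G01 X69.7506 Y46.5248 F2512
G01 X69.7506 Y61.8256 F2512
M5
G0 X9.9036 Y89.5307
M4 S383
G01 X62.7434 Y89.5307 F2512
G01 X62.7434 Y54.4293 F2512
G01 X9.9036 Y54.4293 F2512
G01 X9.9036 Y89.5307 F2512
M5
G0 X54.6957 Y15.2935
M4 S383
G01 X113.3730 Y47.4680 F2512
G01 X74.4255 Y5.8742 F2512
G01 X103.5559 Y93.3601 F2512
M5
G0 X100.0518 Y19.3580
M4 S383
G01 X92.2570 Y13.5928 F2512
G01 X83.3669 Y17.4606 F2512
G01 X82.2714 Y27.0936 F2512
G01 X90.0662 Y32.8588 F2512
G01 X98.9563 Y28.9910 F2512
G01 X100.0518 Y19.3580 F2512
M5
G0 X81.4702 Y72.3815
M4 S383
G01 X91.5540 Y89.5418 F2512
G01 X110.8185 Y94.5456 F2512
G01 X127.9788 Y84.4618 F2512
G01 X132.9826 Y65.1973 F2512
G01 X122.8988 Y48.0370 F2512
G01 X103.6343 Y43.0332 F2512
G01 X86.4740 Y53.1170 F2512
G01 X81.4702 Y72.3815 F2512
M5
G0 X0.0000 Y0.0000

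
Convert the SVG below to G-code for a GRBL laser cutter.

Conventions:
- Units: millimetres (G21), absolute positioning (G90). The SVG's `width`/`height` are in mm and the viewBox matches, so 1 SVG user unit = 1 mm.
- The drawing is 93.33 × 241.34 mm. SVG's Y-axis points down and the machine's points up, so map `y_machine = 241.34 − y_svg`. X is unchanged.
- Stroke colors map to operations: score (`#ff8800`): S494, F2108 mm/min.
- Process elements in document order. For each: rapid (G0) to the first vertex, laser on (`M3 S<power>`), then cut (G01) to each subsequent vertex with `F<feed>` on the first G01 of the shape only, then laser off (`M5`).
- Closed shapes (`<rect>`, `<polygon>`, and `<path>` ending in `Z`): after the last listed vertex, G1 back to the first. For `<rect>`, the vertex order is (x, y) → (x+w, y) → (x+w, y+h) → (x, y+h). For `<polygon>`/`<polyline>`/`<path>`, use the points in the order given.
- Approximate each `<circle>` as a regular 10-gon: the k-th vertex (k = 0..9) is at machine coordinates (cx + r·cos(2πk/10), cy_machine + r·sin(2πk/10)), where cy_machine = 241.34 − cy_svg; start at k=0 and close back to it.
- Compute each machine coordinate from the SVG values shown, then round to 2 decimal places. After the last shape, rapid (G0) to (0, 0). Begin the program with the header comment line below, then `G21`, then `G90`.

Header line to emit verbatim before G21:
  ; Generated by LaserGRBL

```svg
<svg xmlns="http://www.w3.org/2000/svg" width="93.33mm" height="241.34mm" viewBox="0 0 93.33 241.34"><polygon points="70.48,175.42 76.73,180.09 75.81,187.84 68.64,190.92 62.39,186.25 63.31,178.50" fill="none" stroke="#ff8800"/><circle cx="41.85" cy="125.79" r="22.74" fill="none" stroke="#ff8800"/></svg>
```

; Generated by LaserGRBL
G21
G90
G0 X70.48 Y65.92
M3 S494
G01 X76.73 Y61.25 F2108
G01 X75.81 Y53.50
G01 X68.64 Y50.42
G01 X62.39 Y55.09
G01 X63.31 Y62.84
G01 X70.48 Y65.92
M5
G0 X64.59 Y115.55
M3 S494
G01 X60.25 Y128.92 F2108
G01 X48.88 Y137.18
G01 X34.82 Y137.18
G01 X23.45 Y128.92
G01 X19.11 Y115.55
G01 X23.45 Y102.18
G01 X34.82 Y93.92
G01 X48.88 Y93.92
G01 X60.25 Y102.18
G01 X64.59 Y115.55
M5
G0 X0.00 Y0.00

1 u = 1 mm; y_m = 241.34 − y.

[1] `<polygon>` regular polygon, #ff8800→score S494 F2108: (70.48,65.92) → (76.73,61.25) → (75.81,53.50) → (68.64,50.42) → (62.39,55.09) → (63.31,62.84) → (70.48,65.92) (closed)

[2] `<circle>` circle, #ff8800→score S494 F2108: (64.59,115.55) → (60.25,128.92) → (48.88,137.18) → (34.82,137.18) → (23.45,128.92) → (19.11,115.55) → (23.45,102.18) → (34.82,93.92) → (48.88,93.92) → (60.25,102.18) → (64.59,115.55) (closed)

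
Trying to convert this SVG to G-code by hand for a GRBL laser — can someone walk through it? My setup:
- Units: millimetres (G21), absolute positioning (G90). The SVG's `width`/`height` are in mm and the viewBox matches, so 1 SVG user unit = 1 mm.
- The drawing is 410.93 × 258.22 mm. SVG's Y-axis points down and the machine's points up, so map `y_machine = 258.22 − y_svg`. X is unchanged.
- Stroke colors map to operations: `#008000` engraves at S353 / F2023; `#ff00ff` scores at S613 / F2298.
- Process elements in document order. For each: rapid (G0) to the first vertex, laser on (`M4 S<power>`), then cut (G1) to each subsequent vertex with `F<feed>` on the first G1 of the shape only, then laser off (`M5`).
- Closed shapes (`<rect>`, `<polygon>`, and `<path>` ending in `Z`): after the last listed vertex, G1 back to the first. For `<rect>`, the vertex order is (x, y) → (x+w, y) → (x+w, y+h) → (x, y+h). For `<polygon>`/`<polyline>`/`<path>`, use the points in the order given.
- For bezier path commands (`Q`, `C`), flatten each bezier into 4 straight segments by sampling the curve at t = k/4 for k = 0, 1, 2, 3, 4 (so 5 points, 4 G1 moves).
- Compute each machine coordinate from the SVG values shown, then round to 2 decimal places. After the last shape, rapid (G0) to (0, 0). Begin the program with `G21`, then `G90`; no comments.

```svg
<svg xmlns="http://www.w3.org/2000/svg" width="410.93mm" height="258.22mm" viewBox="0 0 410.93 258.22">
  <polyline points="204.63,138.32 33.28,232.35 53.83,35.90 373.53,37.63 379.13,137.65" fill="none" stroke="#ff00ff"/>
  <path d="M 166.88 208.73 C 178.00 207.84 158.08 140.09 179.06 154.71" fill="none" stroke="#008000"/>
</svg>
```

1 u = 1 mm; y_m = 258.22 − y.

[1] `<polyline>` open polyline, #ff00ff→score S613 F2298: (204.63,119.90) → (33.28,25.87) → (53.83,222.32) → (373.53,220.59) → (379.13,120.57)

[2] `<path>` cubic bezier, #008000→engrave S353 F2023: (166.88,49.49) → (170.52,60.36) → (169.27,82.32) → (169.87,101.36) → (179.06,103.51)

G21
G90
G0 X204.63 Y119.90
M4 S613
G1 X33.28 Y25.87 F2298
G1 X53.83 Y222.32
G1 X373.53 Y220.59
G1 X379.13 Y120.57
M5
G0 X166.88 Y49.49
M4 S353
G1 X170.52 Y60.36 F2023
G1 X169.27 Y82.32
G1 X169.87 Y101.36
G1 X179.06 Y103.51
M5
G0 X0.00 Y0.00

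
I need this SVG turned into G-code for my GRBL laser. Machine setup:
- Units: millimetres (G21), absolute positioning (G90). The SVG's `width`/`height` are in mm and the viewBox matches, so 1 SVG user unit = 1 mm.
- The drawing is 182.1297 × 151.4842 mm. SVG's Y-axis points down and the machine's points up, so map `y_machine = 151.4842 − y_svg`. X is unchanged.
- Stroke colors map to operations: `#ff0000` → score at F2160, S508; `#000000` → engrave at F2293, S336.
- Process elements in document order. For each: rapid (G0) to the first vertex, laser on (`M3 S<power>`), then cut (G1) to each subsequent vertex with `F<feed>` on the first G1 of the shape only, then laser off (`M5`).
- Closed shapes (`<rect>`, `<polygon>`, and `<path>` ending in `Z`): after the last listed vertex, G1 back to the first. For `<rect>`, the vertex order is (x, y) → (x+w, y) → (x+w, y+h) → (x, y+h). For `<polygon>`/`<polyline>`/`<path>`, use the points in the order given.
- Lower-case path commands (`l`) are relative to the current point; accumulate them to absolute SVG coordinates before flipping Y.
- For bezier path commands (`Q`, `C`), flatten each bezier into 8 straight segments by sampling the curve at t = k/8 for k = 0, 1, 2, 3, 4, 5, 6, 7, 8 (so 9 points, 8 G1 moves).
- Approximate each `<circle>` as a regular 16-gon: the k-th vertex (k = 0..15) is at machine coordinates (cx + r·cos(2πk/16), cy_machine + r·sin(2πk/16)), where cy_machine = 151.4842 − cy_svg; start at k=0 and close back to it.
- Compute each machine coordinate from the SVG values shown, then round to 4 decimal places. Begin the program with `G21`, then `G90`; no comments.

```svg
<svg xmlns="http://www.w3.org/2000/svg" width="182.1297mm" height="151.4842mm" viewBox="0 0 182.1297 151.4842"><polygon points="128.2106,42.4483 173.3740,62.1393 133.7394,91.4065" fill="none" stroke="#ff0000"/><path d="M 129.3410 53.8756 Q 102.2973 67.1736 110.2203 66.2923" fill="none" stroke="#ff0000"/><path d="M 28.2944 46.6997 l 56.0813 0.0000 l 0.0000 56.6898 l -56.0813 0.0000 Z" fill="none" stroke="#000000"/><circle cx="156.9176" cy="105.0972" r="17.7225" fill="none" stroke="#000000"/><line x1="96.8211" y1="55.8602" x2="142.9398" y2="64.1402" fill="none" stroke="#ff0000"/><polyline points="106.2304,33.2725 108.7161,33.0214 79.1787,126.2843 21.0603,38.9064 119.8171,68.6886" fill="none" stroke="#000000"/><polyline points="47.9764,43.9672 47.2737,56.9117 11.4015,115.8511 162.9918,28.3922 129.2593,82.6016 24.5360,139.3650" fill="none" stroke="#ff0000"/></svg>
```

viewBox `0 0 182.1297 151.4842` with mm width/height → 1 unit = 1 mm. Flip: y_m = 151.4842 − y_svg.

**Shape 1** — `<polygon>` regular polygon, stroke `#ff0000` → score (S508, F2160). Machine vertices: (128.2106,109.0359) → (173.3740,89.3449) → (133.7394,60.0777) → (128.2106,109.0359). Closed: final G1 returns to the first vertex.

**Shape 2** — `<path>` quadratic bezier, stroke `#ff0000` → score (S508, F2160). Control points (SVG): P0=(129.3410,53.8756), P1=(102.2973,67.1736), P2=(110.2203,66.2923); sampled at t=k/8. Machine vertices: (129.3410,97.6086) → (123.1264,94.5057) → (118.0046,91.8458) → (113.9754,89.6291) → (111.0390,87.8554) → (109.1952,86.5249) → (108.4442,85.6375) → (108.7859,85.1931) → (110.2203,85.1919). Open path.

**Shape 3** — `<path>` rectangle, stroke `#000000` → engrave (S336, F2293). Machine vertices: (28.2944,104.7845) → (84.3757,104.7845) → (84.3757,48.0947) → (28.2944,48.0947) → (28.2944,104.7845). Closed: final G1 returns to the first vertex.

**Shape 4** — `<circle>` circle, stroke `#000000` → engrave (S336, F2293). Machine vertices: (174.6401,46.3870) → (173.2911,53.1691) → (169.4493,58.9187) → (163.6997,62.7605) → (156.9176,64.1095) → (150.1355,62.7605) → (144.3859,58.9187) → (140.5441,53.1691) → (139.1951,46.3870) → (140.5441,39.6049) → (144.3859,33.8553) → (150.1355,30.0135) → (156.9176,28.6645) → (163.6997,30.0135) → (169.4493,33.8553) → (173.2911,39.6049) → (174.6401,46.3870). Closed: final G1 returns to the first vertex.

**Shape 5** — `<line>` line segment, stroke `#ff0000` → score (S508, F2160). Machine vertices: (96.8211,95.6240) → (142.9398,87.3440). Open path.

**Shape 6** — `<polyline>` open polyline, stroke `#000000` → engrave (S336, F2293). Machine vertices: (106.2304,118.2117) → (108.7161,118.4628) → (79.1787,25.1999) → (21.0603,112.5778) → (119.8171,82.7956). Open path.

**Shape 7** — `<polyline>` open polyline, stroke `#ff0000` → score (S508, F2160). Machine vertices: (47.9764,107.5170) → (47.2737,94.5725) → (11.4015,35.6331) → (162.9918,123.0920) → (129.2593,68.8826) → (24.5360,12.1192). Open path.

G21
G90
G0 X128.2106 Y109.0359
M3 S508
G1 X173.3740 Y89.3449 F2160
G1 X133.7394 Y60.0777
G1 X128.2106 Y109.0359
M5
G0 X129.3410 Y97.6086
M3 S508
G1 X123.1264 Y94.5057 F2160
G1 X118.0046 Y91.8458
G1 X113.9754 Y89.6291
G1 X111.0390 Y87.8554
G1 X109.1952 Y86.5249
G1 X108.4442 Y85.6375
G1 X108.7859 Y85.1931
G1 X110.2203 Y85.1919
M5
G0 X28.2944 Y104.7845
M3 S336
G1 X84.3757 Y104.7845 F2293
G1 X84.3757 Y48.0947
G1 X28.2944 Y48.0947
G1 X28.2944 Y104.7845
M5
G0 X174.6401 Y46.3870
M3 S336
G1 X173.2911 Y53.1691 F2293
G1 X169.4493 Y58.9187
G1 X163.6997 Y62.7605
G1 X156.9176 Y64.1095
G1 X150.1355 Y62.7605
G1 X144.3859 Y58.9187
G1 X140.5441 Y53.1691
G1 X139.1951 Y46.3870
G1 X140.5441 Y39.6049
G1 X144.3859 Y33.8553
G1 X150.1355 Y30.0135
G1 X156.9176 Y28.6645
G1 X163.6997 Y30.0135
G1 X169.4493 Y33.8553
G1 X173.2911 Y39.6049
G1 X174.6401 Y46.3870
M5
G0 X96.8211 Y95.6240
M3 S508
G1 X142.9398 Y87.3440 F2160
M5
G0 X106.2304 Y118.2117
M3 S336
G1 X108.7161 Y118.4628 F2293
G1 X79.1787 Y25.1999
G1 X21.0603 Y112.5778
G1 X119.8171 Y82.7956
M5
G0 X47.9764 Y107.5170
M3 S508
G1 X47.2737 Y94.5725 F2160
G1 X11.4015 Y35.6331
G1 X162.9918 Y123.0920
G1 X129.2593 Y68.8826
G1 X24.5360 Y12.1192
M5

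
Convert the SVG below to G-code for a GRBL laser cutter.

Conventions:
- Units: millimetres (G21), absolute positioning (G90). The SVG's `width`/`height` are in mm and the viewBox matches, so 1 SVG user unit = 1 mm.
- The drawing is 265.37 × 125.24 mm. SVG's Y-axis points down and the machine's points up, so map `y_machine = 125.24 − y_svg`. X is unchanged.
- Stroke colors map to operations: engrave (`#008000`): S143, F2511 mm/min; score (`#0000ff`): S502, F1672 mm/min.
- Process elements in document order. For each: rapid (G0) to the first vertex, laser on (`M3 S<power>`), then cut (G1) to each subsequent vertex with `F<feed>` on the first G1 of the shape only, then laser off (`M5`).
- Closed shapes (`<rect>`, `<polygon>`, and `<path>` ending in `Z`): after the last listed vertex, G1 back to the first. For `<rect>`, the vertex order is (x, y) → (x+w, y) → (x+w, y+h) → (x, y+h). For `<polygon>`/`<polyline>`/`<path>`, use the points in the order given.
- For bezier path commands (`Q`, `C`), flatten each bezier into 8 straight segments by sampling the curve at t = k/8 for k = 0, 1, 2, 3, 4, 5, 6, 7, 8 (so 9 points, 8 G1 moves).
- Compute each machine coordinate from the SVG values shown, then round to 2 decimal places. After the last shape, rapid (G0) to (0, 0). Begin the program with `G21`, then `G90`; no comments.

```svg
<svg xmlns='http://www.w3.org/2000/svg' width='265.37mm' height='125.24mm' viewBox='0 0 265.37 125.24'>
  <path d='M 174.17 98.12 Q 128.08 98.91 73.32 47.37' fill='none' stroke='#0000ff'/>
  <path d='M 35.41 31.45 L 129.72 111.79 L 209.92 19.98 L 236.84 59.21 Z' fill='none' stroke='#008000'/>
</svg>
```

Since the viewBox matches the mm dimensions, user units are millimetres directly. The only transform is the Y-flip y_m = 125.24 − y_svg.

Shape 1 is a quadratic bezier drawn with `<path>`. Its stroke #0000ff means score at S502, F1672. After flipping Y the toolpath is (174.17,27.12) → (162.51,27.74) → (150.58,30.00) → (138.38,33.89) → (125.91,39.41) → (113.17,46.57) → (100.16,55.37) → (86.87,65.80) → (73.32,77.87).

Shape 2 is a closed polygon drawn with `<path>`. Its stroke #008000 means engrave at S143, F2511. After flipping Y the toolpath is (35.41,93.79) → (129.72,13.45) → (209.92,105.26) → (236.84,66.03) → (35.41,93.79), returning to the start.

G21
G90
G0 X174.17 Y27.12
M3 S502
G1 X162.51 Y27.74 F1672
G1 X150.58 Y30.00
G1 X138.38 Y33.89
G1 X125.91 Y39.41
G1 X113.17 Y46.57
G1 X100.16 Y55.37
G1 X86.87 Y65.80
G1 X73.32 Y77.87
M5
G0 X35.41 Y93.79
M3 S143
G1 X129.72 Y13.45 F2511
G1 X209.92 Y105.26
G1 X236.84 Y66.03
G1 X35.41 Y93.79
M5
G0 X0.00 Y0.00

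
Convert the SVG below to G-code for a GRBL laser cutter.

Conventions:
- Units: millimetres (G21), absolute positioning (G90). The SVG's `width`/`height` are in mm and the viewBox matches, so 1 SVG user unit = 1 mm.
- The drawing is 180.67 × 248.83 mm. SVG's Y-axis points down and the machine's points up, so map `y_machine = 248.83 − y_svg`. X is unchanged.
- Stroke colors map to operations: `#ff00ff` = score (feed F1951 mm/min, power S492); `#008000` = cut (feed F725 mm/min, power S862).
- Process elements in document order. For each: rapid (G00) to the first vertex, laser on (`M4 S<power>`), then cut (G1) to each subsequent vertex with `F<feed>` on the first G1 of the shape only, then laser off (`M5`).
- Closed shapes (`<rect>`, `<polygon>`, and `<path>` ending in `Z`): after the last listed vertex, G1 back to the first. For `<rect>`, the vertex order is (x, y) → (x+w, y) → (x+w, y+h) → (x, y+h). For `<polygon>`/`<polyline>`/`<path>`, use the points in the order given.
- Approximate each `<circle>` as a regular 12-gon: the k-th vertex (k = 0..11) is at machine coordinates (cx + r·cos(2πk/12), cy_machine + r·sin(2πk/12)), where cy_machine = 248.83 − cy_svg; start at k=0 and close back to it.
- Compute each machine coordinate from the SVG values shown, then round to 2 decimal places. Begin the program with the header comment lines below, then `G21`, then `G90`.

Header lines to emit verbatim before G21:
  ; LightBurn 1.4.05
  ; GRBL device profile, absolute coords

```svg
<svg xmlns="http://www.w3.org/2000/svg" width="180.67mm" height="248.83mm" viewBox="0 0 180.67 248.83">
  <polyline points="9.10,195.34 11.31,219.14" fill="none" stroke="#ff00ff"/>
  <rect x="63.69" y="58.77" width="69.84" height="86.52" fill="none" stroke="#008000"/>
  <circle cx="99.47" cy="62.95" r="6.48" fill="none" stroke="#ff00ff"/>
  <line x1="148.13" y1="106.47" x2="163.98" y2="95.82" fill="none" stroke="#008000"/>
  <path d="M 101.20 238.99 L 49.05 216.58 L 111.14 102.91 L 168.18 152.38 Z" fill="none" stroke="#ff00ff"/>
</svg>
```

Since the viewBox matches the mm dimensions, user units are millimetres directly. The only transform is the Y-flip y_m = 248.83 − y_svg.

Shape 1 is a line segment drawn with `<polyline>`. Its stroke #ff00ff means score at S492, F1951. After flipping Y the toolpath is (9.10,53.49) → (11.31,29.69).

Shape 2 is a rectangle drawn with `<rect>`. Its stroke #008000 means cut at S862, F725. After flipping Y the toolpath is (63.69,190.06) → (133.53,190.06) → (133.53,103.54) → (63.69,103.54) → (63.69,190.06), returning to the start.

Shape 3 is a circle drawn with `<circle>`. Its stroke #ff00ff means score at S492, F1951. After flipping Y the toolpath is (105.95,185.88) → (105.08,189.12) → (102.71,191.49) → (99.47,192.36) → (96.23,191.49) → (93.86,189.12) → (92.99,185.88) → (93.86,182.64) → (96.23,180.27) → (99.47,179.40) → (102.71,180.27) → (105.08,182.64) → (105.95,185.88), returning to the start.

Shape 4 is a line segment drawn with `<line>`. Its stroke #008000 means cut at S862, F725. After flipping Y the toolpath is (148.13,142.36) → (163.98,153.01).

Shape 5 is a closed polygon drawn with `<path>`. Its stroke #ff00ff means score at S492, F1951. After flipping Y the toolpath is (101.20,9.84) → (49.05,32.25) → (111.14,145.92) → (168.18,96.45) → (101.20,9.84), returning to the start.

; LightBurn 1.4.05
; GRBL device profile, absolute coords
G21
G90
G00 X9.10 Y53.49
M4 S492
G1 X11.31 Y29.69 F1951
M5
G00 X63.69 Y190.06
M4 S862
G1 X133.53 Y190.06 F725
G1 X133.53 Y103.54
G1 X63.69 Y103.54
G1 X63.69 Y190.06
M5
G00 X105.95 Y185.88
M4 S492
G1 X105.08 Y189.12 F1951
G1 X102.71 Y191.49
G1 X99.47 Y192.36
G1 X96.23 Y191.49
G1 X93.86 Y189.12
G1 X92.99 Y185.88
G1 X93.86 Y182.64
G1 X96.23 Y180.27
G1 X99.47 Y179.40
G1 X102.71 Y180.27
G1 X105.08 Y182.64
G1 X105.95 Y185.88
M5
G00 X148.13 Y142.36
M4 S862
G1 X163.98 Y153.01 F725
M5
G00 X101.20 Y9.84
M4 S492
G1 X49.05 Y32.25 F1951
G1 X111.14 Y145.92
G1 X168.18 Y96.45
G1 X101.20 Y9.84
M5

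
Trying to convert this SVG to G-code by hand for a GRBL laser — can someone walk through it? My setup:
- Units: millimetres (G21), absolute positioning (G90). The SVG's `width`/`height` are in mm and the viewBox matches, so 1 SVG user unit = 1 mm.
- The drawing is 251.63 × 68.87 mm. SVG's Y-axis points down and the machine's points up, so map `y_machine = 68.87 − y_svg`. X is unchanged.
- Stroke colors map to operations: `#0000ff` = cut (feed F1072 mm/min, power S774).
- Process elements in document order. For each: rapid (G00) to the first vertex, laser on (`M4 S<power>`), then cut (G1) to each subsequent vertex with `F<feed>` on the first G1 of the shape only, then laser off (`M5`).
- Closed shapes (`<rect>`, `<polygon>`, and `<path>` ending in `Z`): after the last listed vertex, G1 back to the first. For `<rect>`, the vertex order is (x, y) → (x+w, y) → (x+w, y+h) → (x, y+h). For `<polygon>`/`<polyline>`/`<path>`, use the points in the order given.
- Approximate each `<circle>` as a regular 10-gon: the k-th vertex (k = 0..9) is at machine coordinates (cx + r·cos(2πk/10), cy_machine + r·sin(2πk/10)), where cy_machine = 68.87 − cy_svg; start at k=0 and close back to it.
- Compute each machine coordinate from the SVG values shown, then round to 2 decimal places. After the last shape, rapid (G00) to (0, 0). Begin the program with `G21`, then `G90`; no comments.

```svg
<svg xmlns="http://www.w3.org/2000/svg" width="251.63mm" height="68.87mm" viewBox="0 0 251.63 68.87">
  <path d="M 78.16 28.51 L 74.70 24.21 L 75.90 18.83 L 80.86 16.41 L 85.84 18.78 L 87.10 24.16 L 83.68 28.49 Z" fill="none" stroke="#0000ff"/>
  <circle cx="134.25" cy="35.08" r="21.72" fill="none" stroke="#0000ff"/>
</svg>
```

G21
G90
G00 X78.16 Y40.36
M4 S774
G1 X74.70 Y44.66 F1072
G1 X75.90 Y50.04
G1 X80.86 Y52.46
G1 X85.84 Y50.09
G1 X87.10 Y44.71
G1 X83.68 Y40.38
G1 X78.16 Y40.36
M5
G00 X155.97 Y33.79
M4 S774
G1 X151.82 Y46.56 F1072
G1 X140.96 Y54.45
G1 X127.54 Y54.45
G1 X116.68 Y46.56
G1 X112.53 Y33.79
G1 X116.68 Y21.02
G1 X127.54 Y13.13
G1 X140.96 Y13.13
G1 X151.82 Y21.02
G1 X155.97 Y33.79
M5
G00 X0.00 Y0.00

1 u = 1 mm; y_m = 68.87 − y.

[1] `<path>` regular polygon, #0000ff→cut S774 F1072: (78.16,40.36) → (74.70,44.66) → (75.90,50.04) → (80.86,52.46) → (85.84,50.09) → (87.10,44.71) → (83.68,40.38) → (78.16,40.36) (closed)

[2] `<circle>` circle, #0000ff→cut S774 F1072: (155.97,33.79) → (151.82,46.56) → (140.96,54.45) → (127.54,54.45) → (116.68,46.56) → (112.53,33.79) → (116.68,21.02) → (127.54,13.13) → (140.96,13.13) → (151.82,21.02) → (155.97,33.79) (closed)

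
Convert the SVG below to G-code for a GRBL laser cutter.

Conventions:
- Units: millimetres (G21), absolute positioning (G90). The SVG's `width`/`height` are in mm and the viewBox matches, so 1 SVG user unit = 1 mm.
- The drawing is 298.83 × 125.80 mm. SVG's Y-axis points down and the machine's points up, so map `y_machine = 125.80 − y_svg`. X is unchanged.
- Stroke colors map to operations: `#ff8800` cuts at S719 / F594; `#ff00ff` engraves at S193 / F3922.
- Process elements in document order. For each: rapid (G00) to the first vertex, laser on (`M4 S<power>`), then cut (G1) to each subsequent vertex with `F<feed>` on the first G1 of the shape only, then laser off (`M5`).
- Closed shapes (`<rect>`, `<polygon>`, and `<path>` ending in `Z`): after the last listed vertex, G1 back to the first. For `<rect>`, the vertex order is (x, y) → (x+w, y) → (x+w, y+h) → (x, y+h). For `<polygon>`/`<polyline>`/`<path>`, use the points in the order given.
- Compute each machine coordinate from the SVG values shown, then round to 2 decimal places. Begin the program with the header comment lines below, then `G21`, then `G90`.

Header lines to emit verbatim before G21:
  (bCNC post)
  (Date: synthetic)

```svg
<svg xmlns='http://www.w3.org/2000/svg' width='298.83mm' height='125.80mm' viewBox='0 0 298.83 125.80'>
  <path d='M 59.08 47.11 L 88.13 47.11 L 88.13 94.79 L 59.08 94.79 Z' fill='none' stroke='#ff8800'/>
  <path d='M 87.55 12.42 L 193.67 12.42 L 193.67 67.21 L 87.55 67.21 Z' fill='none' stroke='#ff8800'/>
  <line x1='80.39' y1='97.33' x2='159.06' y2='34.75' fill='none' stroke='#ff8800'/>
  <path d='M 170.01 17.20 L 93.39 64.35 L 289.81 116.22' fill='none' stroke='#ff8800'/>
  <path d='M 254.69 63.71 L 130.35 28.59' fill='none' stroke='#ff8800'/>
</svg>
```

(bCNC post)
(Date: synthetic)
G21
G90
G00 X59.08 Y78.69
M4 S719
G1 X88.13 Y78.69 F594
G1 X88.13 Y31.01
G1 X59.08 Y31.01
G1 X59.08 Y78.69
M5
G00 X87.55 Y113.38
M4 S719
G1 X193.67 Y113.38 F594
G1 X193.67 Y58.59
G1 X87.55 Y58.59
G1 X87.55 Y113.38
M5
G00 X80.39 Y28.47
M4 S719
G1 X159.06 Y91.05 F594
M5
G00 X170.01 Y108.60
M4 S719
G1 X93.39 Y61.45 F594
G1 X289.81 Y9.58
M5
G00 X254.69 Y62.09
M4 S719
G1 X130.35 Y97.21 F594
M5

1 u = 1 mm; y_m = 125.80 − y.

[1] `<path>` rectangle, #ff8800→cut S719 F594: (59.08,78.69) → (88.13,78.69) → (88.13,31.01) → (59.08,31.01) → (59.08,78.69) (closed)

[2] `<path>` rectangle, #ff8800→cut S719 F594: (87.55,113.38) → (193.67,113.38) → (193.67,58.59) → (87.55,58.59) → (87.55,113.38) (closed)

[3] `<line>` line segment, #ff8800→cut S719 F594: (80.39,28.47) → (159.06,91.05)

[4] `<path>` open polyline, #ff8800→cut S719 F594: (170.01,108.60) → (93.39,61.45) → (289.81,9.58)

[5] `<path>` line segment, #ff8800→cut S719 F594: (254.69,62.09) → (130.35,97.21)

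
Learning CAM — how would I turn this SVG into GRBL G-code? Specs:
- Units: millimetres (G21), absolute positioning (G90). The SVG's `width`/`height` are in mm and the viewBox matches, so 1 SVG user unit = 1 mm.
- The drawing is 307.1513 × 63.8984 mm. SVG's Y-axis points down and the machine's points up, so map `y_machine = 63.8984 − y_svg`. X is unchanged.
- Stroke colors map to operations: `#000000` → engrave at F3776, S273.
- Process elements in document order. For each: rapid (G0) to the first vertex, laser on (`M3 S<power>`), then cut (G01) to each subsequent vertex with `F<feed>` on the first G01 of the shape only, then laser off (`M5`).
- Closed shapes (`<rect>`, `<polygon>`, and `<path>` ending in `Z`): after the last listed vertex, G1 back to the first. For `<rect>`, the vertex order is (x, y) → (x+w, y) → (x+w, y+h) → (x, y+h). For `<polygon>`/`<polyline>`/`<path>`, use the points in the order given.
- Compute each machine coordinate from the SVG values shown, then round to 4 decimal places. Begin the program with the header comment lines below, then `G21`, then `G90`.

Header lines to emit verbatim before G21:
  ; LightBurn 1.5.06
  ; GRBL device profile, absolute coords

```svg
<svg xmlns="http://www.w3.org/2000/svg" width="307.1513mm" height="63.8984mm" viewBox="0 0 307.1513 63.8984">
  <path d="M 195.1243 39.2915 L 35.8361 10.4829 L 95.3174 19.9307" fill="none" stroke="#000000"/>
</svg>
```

; LightBurn 1.5.06
; GRBL device profile, absolute coords
G21
G90
G0 X195.1243 Y24.6069
M3 S273
G01 X35.8361 Y53.4155 F3776
G01 X95.3174 Y43.9677
M5

1 u = 1 mm; y_m = 63.8984 − y.

[1] `<path>` open polyline, #000000→engrave S273 F3776: (195.1243,24.6069) → (35.8361,53.4155) → (95.3174,43.9677)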